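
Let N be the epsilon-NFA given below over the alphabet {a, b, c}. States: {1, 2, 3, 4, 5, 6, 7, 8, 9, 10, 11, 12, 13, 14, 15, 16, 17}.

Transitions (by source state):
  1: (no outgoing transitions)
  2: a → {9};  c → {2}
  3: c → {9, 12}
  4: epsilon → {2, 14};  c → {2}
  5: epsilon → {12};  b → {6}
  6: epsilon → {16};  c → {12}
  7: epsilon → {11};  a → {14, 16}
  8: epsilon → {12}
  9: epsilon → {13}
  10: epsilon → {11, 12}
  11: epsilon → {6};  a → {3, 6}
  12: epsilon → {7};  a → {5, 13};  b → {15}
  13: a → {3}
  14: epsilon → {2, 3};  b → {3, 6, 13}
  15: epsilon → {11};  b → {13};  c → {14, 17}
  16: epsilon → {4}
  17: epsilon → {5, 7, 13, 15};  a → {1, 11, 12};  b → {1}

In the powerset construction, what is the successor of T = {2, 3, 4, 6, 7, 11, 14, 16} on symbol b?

14 on b → {3, 6, 13}.
No b-transition from 2, 3, 4, 6, 7, 11, 16.
Union after reading b: {3, 6, 13}.
Now take the epsilon-closure:
From 6 via epsilon: add 16.
From 16 via epsilon: add 4.
From 4 via epsilon: add 2, 14.
No new states can be added; the closed set is {2, 3, 4, 6, 13, 14, 16}.

{2, 3, 4, 6, 13, 14, 16}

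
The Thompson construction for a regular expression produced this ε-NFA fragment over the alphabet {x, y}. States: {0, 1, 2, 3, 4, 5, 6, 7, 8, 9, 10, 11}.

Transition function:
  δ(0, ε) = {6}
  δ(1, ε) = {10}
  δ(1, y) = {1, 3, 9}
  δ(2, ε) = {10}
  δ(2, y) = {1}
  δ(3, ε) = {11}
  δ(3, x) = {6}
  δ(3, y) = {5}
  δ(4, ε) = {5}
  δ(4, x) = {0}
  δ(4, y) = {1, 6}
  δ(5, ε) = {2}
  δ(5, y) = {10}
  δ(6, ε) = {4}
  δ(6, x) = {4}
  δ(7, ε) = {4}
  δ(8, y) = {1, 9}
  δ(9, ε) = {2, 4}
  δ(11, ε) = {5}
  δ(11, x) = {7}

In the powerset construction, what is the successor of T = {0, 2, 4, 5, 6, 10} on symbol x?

{0, 2, 4, 5, 6, 10}

4 on x → {0}.
6 on x → {4}.
No x-transition from 0, 2, 5, 10.
Union after reading x: {0, 4}.
Now take the ε-closure:
From 0 via ε: add 6.
From 4 via ε: add 5.
From 5 via ε: add 2.
From 2 via ε: add 10.
No new states can be added; the closed set is {0, 2, 4, 5, 6, 10}.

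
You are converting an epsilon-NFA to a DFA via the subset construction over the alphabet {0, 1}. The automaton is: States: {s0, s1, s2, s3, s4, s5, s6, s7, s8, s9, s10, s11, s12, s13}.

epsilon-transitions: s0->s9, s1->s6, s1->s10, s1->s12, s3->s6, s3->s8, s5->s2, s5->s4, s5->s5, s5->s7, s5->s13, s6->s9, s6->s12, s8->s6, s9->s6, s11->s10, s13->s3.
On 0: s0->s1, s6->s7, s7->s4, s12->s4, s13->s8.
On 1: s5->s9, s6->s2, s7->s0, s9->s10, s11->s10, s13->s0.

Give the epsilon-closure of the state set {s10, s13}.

{s3, s6, s8, s9, s10, s12, s13}

Start with {s10, s13}.
From s13 via epsilon: add s3.
From s3 via epsilon: add s6, s8.
From s6 via epsilon: add s9, s12.
No new states can be added; the closed set is {s3, s6, s8, s9, s10, s12, s13}.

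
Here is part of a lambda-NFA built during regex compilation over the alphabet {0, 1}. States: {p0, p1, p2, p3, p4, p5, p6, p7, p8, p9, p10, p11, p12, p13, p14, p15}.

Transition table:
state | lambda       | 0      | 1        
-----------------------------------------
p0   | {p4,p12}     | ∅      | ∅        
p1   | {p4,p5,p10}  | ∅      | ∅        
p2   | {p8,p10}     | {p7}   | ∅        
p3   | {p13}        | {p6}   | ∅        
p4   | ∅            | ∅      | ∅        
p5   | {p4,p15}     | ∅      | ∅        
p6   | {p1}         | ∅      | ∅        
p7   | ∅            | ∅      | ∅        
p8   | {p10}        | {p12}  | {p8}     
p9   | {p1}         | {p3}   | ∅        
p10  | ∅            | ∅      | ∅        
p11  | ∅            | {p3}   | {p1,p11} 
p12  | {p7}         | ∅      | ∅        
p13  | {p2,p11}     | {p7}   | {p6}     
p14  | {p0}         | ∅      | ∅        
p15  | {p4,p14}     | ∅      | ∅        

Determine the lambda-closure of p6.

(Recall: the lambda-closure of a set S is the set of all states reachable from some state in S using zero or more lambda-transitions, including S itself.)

{p0, p1, p4, p5, p6, p7, p10, p12, p14, p15}

Start with {p6}.
From p6 via lambda: add p1.
From p1 via lambda: add p4, p5, p10.
From p5 via lambda: add p15.
From p15 via lambda: add p14.
From p14 via lambda: add p0.
From p0 via lambda: add p12.
From p12 via lambda: add p7.
No new states can be added; the closed set is {p0, p1, p4, p5, p6, p7, p10, p12, p14, p15}.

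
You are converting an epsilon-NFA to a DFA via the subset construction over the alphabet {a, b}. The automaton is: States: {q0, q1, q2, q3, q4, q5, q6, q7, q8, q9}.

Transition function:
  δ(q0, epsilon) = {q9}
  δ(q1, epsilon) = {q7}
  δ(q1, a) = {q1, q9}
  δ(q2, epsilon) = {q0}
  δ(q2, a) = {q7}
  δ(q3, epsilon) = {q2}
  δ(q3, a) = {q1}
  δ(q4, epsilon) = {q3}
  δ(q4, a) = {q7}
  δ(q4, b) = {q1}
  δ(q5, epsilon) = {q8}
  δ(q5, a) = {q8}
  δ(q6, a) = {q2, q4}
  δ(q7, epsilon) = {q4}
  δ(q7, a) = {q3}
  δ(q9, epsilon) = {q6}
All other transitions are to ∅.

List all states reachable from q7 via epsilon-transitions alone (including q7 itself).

Start with {q7}.
From q7 via epsilon: add q4.
From q4 via epsilon: add q3.
From q3 via epsilon: add q2.
From q2 via epsilon: add q0.
From q0 via epsilon: add q9.
From q9 via epsilon: add q6.
No new states can be added; the closed set is {q0, q2, q3, q4, q6, q7, q9}.

{q0, q2, q3, q4, q6, q7, q9}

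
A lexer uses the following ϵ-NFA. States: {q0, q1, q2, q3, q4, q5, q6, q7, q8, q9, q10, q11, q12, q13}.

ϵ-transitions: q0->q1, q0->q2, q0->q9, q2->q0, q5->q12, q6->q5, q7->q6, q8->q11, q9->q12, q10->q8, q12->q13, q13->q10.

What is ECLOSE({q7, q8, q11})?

Start with {q7, q8, q11}.
From q7 via ϵ: add q6.
From q6 via ϵ: add q5.
From q5 via ϵ: add q12.
From q12 via ϵ: add q13.
From q13 via ϵ: add q10.
No new states can be added; the closed set is {q5, q6, q7, q8, q10, q11, q12, q13}.

{q5, q6, q7, q8, q10, q11, q12, q13}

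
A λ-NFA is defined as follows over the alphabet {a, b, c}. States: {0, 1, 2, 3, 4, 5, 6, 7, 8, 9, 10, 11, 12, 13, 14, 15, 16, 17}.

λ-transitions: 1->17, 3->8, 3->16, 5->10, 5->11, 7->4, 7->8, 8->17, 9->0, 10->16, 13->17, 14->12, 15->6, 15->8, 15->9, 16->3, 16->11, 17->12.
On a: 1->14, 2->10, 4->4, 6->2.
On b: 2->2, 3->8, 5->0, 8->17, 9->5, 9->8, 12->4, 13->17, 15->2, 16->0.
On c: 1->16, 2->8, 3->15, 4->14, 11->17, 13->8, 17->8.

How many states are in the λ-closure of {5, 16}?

8

Start with {5, 16}.
From 5 via λ: add 10, 11.
From 16 via λ: add 3.
From 3 via λ: add 8.
From 8 via λ: add 17.
From 17 via λ: add 12.
λ-closure = {3, 5, 8, 10, 11, 12, 16, 17}, which has 8 states.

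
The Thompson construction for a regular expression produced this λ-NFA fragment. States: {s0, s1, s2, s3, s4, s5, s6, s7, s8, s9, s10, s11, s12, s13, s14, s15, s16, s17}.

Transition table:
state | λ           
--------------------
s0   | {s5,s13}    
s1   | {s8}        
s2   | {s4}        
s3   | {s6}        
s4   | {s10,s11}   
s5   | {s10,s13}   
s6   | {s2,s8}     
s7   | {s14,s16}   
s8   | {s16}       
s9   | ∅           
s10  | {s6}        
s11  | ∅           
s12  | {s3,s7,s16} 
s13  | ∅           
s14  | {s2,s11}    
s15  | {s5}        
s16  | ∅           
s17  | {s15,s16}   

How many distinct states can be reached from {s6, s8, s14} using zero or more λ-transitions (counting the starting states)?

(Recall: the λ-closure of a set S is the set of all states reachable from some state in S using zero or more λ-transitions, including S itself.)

8

Start with {s6, s8, s14}.
From s6 via λ: add s2.
From s8 via λ: add s16.
From s14 via λ: add s11.
From s2 via λ: add s4.
From s4 via λ: add s10.
λ-closure = {s2, s4, s6, s8, s10, s11, s14, s16}, which has 8 states.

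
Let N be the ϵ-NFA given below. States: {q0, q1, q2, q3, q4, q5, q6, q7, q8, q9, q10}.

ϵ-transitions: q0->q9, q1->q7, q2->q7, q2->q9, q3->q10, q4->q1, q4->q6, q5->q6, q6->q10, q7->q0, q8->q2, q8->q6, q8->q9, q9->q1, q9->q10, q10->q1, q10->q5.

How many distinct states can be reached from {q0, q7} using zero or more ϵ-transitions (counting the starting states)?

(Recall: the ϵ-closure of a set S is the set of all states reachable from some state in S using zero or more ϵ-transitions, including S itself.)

7

Start with {q0, q7}.
From q0 via ϵ: add q9.
From q9 via ϵ: add q1, q10.
From q10 via ϵ: add q5.
From q5 via ϵ: add q6.
ϵ-closure = {q0, q1, q5, q6, q7, q9, q10}, which has 7 states.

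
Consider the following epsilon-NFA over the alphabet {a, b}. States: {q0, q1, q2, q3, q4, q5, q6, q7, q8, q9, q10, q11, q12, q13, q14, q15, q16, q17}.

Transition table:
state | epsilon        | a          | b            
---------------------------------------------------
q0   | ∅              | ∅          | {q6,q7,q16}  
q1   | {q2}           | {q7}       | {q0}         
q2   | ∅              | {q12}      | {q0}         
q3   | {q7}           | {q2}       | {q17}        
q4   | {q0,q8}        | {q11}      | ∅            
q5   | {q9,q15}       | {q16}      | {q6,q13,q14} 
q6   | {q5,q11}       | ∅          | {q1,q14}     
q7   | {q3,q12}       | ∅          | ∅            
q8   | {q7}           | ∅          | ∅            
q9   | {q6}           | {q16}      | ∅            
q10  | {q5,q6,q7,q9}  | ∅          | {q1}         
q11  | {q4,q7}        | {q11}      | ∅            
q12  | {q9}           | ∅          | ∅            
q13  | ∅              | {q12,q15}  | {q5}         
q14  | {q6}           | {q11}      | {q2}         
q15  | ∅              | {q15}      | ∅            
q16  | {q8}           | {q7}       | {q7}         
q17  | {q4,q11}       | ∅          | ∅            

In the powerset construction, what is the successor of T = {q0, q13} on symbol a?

q13 on a → {q12, q15}.
No a-transition from q0.
Union after reading a: {q12, q15}.
Now take the epsilon-closure:
From q12 via epsilon: add q9.
From q9 via epsilon: add q6.
From q6 via epsilon: add q5, q11.
From q11 via epsilon: add q4, q7.
From q4 via epsilon: add q0, q8.
From q7 via epsilon: add q3.
No new states can be added; the closed set is {q0, q3, q4, q5, q6, q7, q8, q9, q11, q12, q15}.

{q0, q3, q4, q5, q6, q7, q8, q9, q11, q12, q15}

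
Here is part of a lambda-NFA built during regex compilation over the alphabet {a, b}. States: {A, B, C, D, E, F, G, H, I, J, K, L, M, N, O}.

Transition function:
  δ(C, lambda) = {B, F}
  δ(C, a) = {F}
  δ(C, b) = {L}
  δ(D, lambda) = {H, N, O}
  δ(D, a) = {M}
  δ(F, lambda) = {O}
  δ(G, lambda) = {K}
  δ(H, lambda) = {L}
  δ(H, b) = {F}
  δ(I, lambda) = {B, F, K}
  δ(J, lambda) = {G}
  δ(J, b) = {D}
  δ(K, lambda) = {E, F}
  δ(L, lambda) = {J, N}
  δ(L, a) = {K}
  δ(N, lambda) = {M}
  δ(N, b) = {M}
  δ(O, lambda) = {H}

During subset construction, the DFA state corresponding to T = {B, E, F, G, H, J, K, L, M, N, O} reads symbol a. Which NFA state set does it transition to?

L on a → {K}.
No a-transition from B, E, F, G, H, J, K, M, N, O.
Union after reading a: {K}.
Now take the lambda-closure:
From K via lambda: add E, F.
From F via lambda: add O.
From O via lambda: add H.
From H via lambda: add L.
From L via lambda: add J, N.
From J via lambda: add G.
From N via lambda: add M.
No new states can be added; the closed set is {E, F, G, H, J, K, L, M, N, O}.

{E, F, G, H, J, K, L, M, N, O}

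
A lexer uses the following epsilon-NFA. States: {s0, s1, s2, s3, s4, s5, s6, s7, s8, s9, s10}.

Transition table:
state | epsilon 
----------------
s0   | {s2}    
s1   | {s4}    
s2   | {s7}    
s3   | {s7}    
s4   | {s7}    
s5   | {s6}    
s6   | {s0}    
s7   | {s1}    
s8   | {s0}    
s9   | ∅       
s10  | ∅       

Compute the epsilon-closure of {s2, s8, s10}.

{s0, s1, s2, s4, s7, s8, s10}

Start with {s2, s8, s10}.
From s2 via epsilon: add s7.
From s8 via epsilon: add s0.
From s7 via epsilon: add s1.
From s1 via epsilon: add s4.
No new states can be added; the closed set is {s0, s1, s2, s4, s7, s8, s10}.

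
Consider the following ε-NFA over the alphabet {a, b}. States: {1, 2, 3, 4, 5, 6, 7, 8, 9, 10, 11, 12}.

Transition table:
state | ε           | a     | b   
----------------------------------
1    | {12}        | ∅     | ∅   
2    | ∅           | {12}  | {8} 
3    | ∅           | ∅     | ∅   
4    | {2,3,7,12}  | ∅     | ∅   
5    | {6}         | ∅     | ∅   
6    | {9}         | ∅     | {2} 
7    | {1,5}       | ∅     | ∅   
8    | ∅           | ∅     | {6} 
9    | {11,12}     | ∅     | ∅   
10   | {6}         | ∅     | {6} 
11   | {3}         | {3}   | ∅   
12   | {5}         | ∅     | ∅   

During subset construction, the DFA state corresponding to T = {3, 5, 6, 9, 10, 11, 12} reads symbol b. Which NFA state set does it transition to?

6 on b → {2}.
10 on b → {6}.
No b-transition from 3, 5, 9, 11, 12.
Union after reading b: {2, 6}.
Now take the ε-closure:
From 6 via ε: add 9.
From 9 via ε: add 11, 12.
From 11 via ε: add 3.
From 12 via ε: add 5.
No new states can be added; the closed set is {2, 3, 5, 6, 9, 11, 12}.

{2, 3, 5, 6, 9, 11, 12}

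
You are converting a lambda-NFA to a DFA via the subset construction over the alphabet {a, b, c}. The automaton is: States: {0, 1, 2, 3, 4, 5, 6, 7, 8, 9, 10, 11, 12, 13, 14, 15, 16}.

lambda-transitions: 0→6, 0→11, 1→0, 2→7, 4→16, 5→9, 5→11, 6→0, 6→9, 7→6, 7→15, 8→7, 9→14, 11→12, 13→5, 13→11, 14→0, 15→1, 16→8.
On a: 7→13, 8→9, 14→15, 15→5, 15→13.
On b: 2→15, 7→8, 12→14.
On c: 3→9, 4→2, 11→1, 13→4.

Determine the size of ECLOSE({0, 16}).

11

Start with {0, 16}.
From 0 via lambda: add 6, 11.
From 16 via lambda: add 8.
From 6 via lambda: add 9.
From 8 via lambda: add 7.
From 11 via lambda: add 12.
From 7 via lambda: add 15.
From 9 via lambda: add 14.
From 15 via lambda: add 1.
lambda-closure = {0, 1, 6, 7, 8, 9, 11, 12, 14, 15, 16}, which has 11 states.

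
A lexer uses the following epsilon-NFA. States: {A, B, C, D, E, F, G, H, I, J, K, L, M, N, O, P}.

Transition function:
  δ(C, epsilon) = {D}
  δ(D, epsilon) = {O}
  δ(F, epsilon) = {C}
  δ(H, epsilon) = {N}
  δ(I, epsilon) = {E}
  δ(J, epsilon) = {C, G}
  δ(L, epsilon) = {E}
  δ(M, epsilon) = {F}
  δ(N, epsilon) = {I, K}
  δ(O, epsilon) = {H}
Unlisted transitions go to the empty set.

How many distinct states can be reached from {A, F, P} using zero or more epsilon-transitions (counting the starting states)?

Start with {A, F, P}.
From F via epsilon: add C.
From C via epsilon: add D.
From D via epsilon: add O.
From O via epsilon: add H.
From H via epsilon: add N.
From N via epsilon: add I, K.
From I via epsilon: add E.
epsilon-closure = {A, C, D, E, F, H, I, K, N, O, P}, which has 11 states.

11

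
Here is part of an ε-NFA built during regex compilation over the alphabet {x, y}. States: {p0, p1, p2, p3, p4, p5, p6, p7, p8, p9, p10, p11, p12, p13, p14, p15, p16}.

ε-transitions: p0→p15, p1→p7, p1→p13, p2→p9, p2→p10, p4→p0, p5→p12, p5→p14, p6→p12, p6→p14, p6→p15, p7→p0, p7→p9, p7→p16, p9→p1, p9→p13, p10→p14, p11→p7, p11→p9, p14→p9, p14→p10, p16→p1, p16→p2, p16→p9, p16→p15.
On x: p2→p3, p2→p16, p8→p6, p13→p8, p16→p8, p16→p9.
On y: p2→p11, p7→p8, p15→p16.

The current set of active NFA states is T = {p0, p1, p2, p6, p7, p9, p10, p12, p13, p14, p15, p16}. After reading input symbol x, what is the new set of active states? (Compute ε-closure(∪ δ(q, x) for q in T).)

p2 on x → {p3, p16}.
p13 on x → {p8}.
p16 on x → {p8, p9}.
No x-transition from p0, p1, p6, p7, p9, p10, p12, p14, p15.
Union after reading x: {p3, p8, p9, p16}.
Now take the ε-closure:
From p9 via ε: add p1, p13.
From p16 via ε: add p2, p15.
From p1 via ε: add p7.
From p2 via ε: add p10.
From p7 via ε: add p0.
From p10 via ε: add p14.
No new states can be added; the closed set is {p0, p1, p2, p3, p7, p8, p9, p10, p13, p14, p15, p16}.

{p0, p1, p2, p3, p7, p8, p9, p10, p13, p14, p15, p16}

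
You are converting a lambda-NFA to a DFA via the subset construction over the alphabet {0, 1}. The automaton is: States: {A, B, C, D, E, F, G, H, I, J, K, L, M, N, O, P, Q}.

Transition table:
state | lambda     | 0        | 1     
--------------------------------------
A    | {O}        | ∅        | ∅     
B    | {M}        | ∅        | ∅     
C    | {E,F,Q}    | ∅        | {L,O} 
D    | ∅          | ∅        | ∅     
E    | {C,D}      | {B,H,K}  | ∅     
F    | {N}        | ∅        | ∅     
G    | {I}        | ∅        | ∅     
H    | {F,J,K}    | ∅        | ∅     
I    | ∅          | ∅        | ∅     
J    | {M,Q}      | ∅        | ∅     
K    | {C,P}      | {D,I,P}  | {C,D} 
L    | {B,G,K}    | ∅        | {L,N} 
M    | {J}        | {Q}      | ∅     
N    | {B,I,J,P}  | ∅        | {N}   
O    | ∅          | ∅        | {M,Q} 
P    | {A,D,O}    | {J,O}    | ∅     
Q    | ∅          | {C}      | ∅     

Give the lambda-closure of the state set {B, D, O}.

{B, D, J, M, O, Q}

Start with {B, D, O}.
From B via lambda: add M.
From M via lambda: add J.
From J via lambda: add Q.
No new states can be added; the closed set is {B, D, J, M, O, Q}.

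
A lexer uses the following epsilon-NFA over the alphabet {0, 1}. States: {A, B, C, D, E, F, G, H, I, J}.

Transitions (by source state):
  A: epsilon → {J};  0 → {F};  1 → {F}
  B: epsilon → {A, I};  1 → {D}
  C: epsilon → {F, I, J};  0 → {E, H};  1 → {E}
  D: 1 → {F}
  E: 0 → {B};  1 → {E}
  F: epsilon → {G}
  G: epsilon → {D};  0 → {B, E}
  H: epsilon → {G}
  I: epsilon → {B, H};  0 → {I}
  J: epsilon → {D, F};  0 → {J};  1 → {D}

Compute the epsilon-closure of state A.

{A, D, F, G, J}

Start with {A}.
From A via epsilon: add J.
From J via epsilon: add D, F.
From F via epsilon: add G.
No new states can be added; the closed set is {A, D, F, G, J}.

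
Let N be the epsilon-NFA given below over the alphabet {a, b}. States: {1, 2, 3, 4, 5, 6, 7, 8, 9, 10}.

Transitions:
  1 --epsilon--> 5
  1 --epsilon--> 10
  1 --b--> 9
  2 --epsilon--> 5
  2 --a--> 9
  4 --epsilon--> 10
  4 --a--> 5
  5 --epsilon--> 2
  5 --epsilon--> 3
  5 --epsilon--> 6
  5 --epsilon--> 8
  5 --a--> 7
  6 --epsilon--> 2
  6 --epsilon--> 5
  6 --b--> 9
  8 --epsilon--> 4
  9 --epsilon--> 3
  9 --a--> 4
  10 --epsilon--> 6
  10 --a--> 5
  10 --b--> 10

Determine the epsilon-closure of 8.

Start with {8}.
From 8 via epsilon: add 4.
From 4 via epsilon: add 10.
From 10 via epsilon: add 6.
From 6 via epsilon: add 2, 5.
From 5 via epsilon: add 3.
No new states can be added; the closed set is {2, 3, 4, 5, 6, 8, 10}.

{2, 3, 4, 5, 6, 8, 10}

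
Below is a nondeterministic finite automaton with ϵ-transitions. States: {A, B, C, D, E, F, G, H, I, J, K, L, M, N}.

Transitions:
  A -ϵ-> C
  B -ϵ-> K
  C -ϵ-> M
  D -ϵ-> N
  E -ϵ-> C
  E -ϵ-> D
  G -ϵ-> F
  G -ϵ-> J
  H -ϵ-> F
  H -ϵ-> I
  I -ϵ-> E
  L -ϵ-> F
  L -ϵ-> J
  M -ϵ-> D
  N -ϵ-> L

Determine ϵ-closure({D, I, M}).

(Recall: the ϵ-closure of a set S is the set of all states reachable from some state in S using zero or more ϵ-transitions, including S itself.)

Start with {D, I, M}.
From D via ϵ: add N.
From I via ϵ: add E.
From E via ϵ: add C.
From N via ϵ: add L.
From L via ϵ: add F, J.
No new states can be added; the closed set is {C, D, E, F, I, J, L, M, N}.

{C, D, E, F, I, J, L, M, N}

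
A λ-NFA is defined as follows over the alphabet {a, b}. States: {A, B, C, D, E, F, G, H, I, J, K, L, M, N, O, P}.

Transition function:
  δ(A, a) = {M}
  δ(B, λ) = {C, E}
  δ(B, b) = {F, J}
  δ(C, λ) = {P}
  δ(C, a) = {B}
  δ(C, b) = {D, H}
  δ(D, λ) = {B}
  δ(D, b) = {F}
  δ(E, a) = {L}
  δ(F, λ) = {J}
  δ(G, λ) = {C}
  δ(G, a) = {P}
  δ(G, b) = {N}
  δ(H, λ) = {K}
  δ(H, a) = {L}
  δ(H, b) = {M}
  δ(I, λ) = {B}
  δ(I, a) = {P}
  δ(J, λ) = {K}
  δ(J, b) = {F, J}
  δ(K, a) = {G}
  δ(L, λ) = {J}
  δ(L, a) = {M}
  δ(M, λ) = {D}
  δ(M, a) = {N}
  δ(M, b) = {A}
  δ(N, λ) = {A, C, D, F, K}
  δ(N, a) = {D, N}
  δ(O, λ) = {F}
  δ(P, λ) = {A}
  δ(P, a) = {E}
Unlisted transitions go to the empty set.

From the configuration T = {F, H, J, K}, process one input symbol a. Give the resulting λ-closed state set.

{A, C, G, J, K, L, P}

H on a → {L}.
K on a → {G}.
No a-transition from F, J.
Union after reading a: {G, L}.
Now take the λ-closure:
From G via λ: add C.
From L via λ: add J.
From C via λ: add P.
From J via λ: add K.
From P via λ: add A.
No new states can be added; the closed set is {A, C, G, J, K, L, P}.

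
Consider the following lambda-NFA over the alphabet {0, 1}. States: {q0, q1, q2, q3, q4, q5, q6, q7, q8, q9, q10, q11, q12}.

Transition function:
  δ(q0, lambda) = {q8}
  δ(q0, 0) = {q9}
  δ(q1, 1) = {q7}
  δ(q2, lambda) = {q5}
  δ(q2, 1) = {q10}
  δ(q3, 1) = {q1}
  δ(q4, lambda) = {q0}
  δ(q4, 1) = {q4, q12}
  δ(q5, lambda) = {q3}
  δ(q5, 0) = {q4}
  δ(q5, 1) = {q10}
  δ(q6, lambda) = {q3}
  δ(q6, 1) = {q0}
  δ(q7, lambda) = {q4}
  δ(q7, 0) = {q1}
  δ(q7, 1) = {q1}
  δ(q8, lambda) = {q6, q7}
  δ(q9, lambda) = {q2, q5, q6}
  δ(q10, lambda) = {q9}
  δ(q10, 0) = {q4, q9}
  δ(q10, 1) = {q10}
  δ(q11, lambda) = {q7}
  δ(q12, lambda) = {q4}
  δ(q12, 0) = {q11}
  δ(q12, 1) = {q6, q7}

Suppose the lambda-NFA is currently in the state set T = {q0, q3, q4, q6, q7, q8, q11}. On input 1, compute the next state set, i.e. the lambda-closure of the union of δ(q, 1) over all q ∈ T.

q3 on 1 → {q1}.
q4 on 1 → {q4, q12}.
q6 on 1 → {q0}.
q7 on 1 → {q1}.
No 1-transition from q0, q8, q11.
Union after reading 1: {q0, q1, q4, q12}.
Now take the lambda-closure:
From q0 via lambda: add q8.
From q8 via lambda: add q6, q7.
From q6 via lambda: add q3.
No new states can be added; the closed set is {q0, q1, q3, q4, q6, q7, q8, q12}.

{q0, q1, q3, q4, q6, q7, q8, q12}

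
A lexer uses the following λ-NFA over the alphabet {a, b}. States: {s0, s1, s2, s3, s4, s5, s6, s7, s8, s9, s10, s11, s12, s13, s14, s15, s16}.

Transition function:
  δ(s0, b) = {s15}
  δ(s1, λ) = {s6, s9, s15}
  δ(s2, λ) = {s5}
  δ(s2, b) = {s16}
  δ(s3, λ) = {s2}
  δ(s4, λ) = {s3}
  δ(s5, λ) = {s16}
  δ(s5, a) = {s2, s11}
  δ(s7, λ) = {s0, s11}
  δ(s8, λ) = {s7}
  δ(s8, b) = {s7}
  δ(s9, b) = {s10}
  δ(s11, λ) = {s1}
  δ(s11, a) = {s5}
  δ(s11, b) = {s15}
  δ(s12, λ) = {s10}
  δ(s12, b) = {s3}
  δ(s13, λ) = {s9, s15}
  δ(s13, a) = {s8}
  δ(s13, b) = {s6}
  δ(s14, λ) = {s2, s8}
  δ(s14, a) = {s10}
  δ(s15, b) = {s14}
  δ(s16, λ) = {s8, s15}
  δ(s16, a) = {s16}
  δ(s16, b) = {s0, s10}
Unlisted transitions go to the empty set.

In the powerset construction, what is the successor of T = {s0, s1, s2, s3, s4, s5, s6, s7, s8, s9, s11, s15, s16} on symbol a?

{s0, s1, s2, s5, s6, s7, s8, s9, s11, s15, s16}

s5 on a → {s2, s11}.
s11 on a → {s5}.
s16 on a → {s16}.
No a-transition from s0, s1, s2, s3, s4, s6, s7, s8, s9, s15.
Union after reading a: {s2, s5, s11, s16}.
Now take the λ-closure:
From s11 via λ: add s1.
From s16 via λ: add s8, s15.
From s1 via λ: add s6, s9.
From s8 via λ: add s7.
From s7 via λ: add s0.
No new states can be added; the closed set is {s0, s1, s2, s5, s6, s7, s8, s9, s11, s15, s16}.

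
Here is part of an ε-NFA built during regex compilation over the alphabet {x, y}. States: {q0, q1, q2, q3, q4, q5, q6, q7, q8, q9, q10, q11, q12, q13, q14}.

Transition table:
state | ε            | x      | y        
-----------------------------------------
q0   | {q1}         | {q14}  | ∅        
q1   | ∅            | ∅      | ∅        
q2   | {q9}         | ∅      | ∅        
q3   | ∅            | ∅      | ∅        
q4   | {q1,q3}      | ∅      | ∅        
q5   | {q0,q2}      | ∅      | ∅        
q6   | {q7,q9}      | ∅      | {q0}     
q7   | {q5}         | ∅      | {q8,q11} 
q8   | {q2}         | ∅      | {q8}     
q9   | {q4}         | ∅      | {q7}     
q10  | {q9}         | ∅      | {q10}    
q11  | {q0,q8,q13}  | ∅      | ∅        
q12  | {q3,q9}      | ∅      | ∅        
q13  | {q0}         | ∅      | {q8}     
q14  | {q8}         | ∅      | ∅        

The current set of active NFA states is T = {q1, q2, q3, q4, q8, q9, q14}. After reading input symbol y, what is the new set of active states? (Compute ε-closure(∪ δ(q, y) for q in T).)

{q0, q1, q2, q3, q4, q5, q7, q8, q9}

q8 on y → {q8}.
q9 on y → {q7}.
No y-transition from q1, q2, q3, q4, q14.
Union after reading y: {q7, q8}.
Now take the ε-closure:
From q7 via ε: add q5.
From q8 via ε: add q2.
From q2 via ε: add q9.
From q5 via ε: add q0.
From q0 via ε: add q1.
From q9 via ε: add q4.
From q4 via ε: add q3.
No new states can be added; the closed set is {q0, q1, q2, q3, q4, q5, q7, q8, q9}.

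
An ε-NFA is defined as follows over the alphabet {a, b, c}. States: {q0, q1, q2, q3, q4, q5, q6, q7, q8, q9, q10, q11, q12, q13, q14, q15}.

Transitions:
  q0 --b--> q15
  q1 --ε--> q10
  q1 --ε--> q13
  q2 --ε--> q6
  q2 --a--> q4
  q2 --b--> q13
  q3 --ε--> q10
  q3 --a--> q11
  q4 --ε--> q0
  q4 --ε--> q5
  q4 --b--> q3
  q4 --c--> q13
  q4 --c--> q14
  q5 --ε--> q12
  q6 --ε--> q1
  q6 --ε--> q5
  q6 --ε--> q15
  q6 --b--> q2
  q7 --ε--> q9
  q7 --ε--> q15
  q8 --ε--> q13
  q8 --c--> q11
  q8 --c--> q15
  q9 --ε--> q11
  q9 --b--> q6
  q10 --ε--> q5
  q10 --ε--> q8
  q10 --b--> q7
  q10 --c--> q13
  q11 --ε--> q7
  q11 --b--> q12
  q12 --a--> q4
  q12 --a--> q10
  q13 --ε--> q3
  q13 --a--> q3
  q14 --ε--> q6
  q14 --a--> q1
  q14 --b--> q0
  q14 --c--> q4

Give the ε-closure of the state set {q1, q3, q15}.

Start with {q1, q3, q15}.
From q1 via ε: add q10, q13.
From q10 via ε: add q5, q8.
From q5 via ε: add q12.
No new states can be added; the closed set is {q1, q3, q5, q8, q10, q12, q13, q15}.

{q1, q3, q5, q8, q10, q12, q13, q15}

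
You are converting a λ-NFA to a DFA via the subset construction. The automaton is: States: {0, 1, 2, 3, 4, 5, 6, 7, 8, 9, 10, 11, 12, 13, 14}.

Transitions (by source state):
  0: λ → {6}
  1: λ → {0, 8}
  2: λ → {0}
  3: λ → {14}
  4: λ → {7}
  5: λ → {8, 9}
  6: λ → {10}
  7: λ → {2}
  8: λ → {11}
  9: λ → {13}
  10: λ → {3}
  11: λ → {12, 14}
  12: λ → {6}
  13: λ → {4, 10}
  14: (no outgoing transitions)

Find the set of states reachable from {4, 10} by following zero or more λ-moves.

Start with {4, 10}.
From 4 via λ: add 7.
From 10 via λ: add 3.
From 3 via λ: add 14.
From 7 via λ: add 2.
From 2 via λ: add 0.
From 0 via λ: add 6.
No new states can be added; the closed set is {0, 2, 3, 4, 6, 7, 10, 14}.

{0, 2, 3, 4, 6, 7, 10, 14}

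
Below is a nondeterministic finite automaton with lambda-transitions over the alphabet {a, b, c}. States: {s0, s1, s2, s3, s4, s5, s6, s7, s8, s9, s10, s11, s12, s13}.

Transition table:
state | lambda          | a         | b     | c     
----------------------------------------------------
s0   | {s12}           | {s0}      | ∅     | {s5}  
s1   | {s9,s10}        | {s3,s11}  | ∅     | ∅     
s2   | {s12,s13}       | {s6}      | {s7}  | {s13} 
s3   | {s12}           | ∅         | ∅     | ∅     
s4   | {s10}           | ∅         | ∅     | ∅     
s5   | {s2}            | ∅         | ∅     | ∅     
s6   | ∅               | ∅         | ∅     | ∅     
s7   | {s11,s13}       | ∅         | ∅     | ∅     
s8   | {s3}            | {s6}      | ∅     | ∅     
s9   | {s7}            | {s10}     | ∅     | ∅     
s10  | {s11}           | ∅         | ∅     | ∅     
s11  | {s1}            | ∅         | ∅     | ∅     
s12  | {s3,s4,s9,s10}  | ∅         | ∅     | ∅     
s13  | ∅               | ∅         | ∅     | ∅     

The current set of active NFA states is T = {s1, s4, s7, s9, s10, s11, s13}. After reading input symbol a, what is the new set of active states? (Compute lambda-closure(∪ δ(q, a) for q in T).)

{s1, s3, s4, s7, s9, s10, s11, s12, s13}

s1 on a → {s3, s11}.
s9 on a → {s10}.
No a-transition from s4, s7, s10, s11, s13.
Union after reading a: {s3, s10, s11}.
Now take the lambda-closure:
From s3 via lambda: add s12.
From s11 via lambda: add s1.
From s1 via lambda: add s9.
From s12 via lambda: add s4.
From s9 via lambda: add s7.
From s7 via lambda: add s13.
No new states can be added; the closed set is {s1, s3, s4, s7, s9, s10, s11, s12, s13}.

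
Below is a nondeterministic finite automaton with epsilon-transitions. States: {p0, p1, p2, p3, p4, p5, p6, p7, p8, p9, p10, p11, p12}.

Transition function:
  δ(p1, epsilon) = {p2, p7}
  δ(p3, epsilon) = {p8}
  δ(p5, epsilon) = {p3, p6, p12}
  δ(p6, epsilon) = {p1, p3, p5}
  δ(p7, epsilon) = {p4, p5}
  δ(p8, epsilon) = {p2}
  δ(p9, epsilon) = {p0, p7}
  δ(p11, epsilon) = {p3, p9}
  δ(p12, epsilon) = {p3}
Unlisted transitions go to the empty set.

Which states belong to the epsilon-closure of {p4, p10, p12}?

{p2, p3, p4, p8, p10, p12}

Start with {p4, p10, p12}.
From p12 via epsilon: add p3.
From p3 via epsilon: add p8.
From p8 via epsilon: add p2.
No new states can be added; the closed set is {p2, p3, p4, p8, p10, p12}.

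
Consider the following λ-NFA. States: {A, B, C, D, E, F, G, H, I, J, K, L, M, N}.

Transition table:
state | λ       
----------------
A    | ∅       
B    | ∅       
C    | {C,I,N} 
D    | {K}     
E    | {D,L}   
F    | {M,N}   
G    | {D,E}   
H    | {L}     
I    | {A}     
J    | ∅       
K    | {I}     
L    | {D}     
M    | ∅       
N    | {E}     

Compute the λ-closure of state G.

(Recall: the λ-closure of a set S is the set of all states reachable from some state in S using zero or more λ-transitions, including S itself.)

Start with {G}.
From G via λ: add D, E.
From D via λ: add K.
From E via λ: add L.
From K via λ: add I.
From I via λ: add A.
No new states can be added; the closed set is {A, D, E, G, I, K, L}.

{A, D, E, G, I, K, L}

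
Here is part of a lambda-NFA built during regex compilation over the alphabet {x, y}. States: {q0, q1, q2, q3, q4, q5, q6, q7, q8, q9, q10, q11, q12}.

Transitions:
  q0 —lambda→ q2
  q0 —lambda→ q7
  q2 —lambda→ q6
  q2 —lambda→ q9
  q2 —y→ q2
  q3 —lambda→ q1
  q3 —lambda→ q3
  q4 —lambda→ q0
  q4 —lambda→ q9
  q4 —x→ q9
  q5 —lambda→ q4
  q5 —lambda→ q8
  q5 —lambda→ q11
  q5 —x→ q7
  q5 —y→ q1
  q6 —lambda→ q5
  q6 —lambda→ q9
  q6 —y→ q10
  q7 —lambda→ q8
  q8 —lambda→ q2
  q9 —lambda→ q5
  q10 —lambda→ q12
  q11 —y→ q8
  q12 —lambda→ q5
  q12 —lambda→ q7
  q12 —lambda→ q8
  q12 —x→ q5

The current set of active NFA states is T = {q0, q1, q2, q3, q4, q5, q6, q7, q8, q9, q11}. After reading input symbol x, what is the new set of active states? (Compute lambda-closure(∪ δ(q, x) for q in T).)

q4 on x → {q9}.
q5 on x → {q7}.
No x-transition from q0, q1, q2, q3, q6, q7, q8, q9, q11.
Union after reading x: {q7, q9}.
Now take the lambda-closure:
From q7 via lambda: add q8.
From q9 via lambda: add q5.
From q5 via lambda: add q4, q11.
From q8 via lambda: add q2.
From q2 via lambda: add q6.
From q4 via lambda: add q0.
No new states can be added; the closed set is {q0, q2, q4, q5, q6, q7, q8, q9, q11}.

{q0, q2, q4, q5, q6, q7, q8, q9, q11}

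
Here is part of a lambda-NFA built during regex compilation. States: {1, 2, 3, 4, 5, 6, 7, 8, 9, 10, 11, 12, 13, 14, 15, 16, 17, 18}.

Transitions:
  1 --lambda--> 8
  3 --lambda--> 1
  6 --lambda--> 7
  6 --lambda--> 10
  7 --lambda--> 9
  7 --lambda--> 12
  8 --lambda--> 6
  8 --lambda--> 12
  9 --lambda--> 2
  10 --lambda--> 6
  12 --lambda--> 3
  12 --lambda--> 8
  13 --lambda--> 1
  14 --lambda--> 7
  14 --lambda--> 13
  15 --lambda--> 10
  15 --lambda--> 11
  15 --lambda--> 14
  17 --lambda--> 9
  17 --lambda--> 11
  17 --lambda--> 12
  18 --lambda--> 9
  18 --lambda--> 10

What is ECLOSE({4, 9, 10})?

Start with {4, 9, 10}.
From 9 via lambda: add 2.
From 10 via lambda: add 6.
From 6 via lambda: add 7.
From 7 via lambda: add 12.
From 12 via lambda: add 3, 8.
From 3 via lambda: add 1.
No new states can be added; the closed set is {1, 2, 3, 4, 6, 7, 8, 9, 10, 12}.

{1, 2, 3, 4, 6, 7, 8, 9, 10, 12}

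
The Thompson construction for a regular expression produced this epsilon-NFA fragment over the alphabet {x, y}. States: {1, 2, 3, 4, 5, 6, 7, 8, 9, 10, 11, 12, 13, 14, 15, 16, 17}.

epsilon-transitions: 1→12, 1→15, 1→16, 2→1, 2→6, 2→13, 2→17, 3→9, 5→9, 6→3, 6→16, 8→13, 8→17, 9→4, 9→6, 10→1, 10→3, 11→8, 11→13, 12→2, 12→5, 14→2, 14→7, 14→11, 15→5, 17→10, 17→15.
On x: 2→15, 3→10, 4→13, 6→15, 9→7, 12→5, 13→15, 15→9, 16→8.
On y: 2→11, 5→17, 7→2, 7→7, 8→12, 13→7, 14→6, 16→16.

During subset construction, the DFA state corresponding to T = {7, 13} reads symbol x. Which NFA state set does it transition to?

13 on x → {15}.
No x-transition from 7.
Union after reading x: {15}.
Now take the epsilon-closure:
From 15 via epsilon: add 5.
From 5 via epsilon: add 9.
From 9 via epsilon: add 4, 6.
From 6 via epsilon: add 3, 16.
No new states can be added; the closed set is {3, 4, 5, 6, 9, 15, 16}.

{3, 4, 5, 6, 9, 15, 16}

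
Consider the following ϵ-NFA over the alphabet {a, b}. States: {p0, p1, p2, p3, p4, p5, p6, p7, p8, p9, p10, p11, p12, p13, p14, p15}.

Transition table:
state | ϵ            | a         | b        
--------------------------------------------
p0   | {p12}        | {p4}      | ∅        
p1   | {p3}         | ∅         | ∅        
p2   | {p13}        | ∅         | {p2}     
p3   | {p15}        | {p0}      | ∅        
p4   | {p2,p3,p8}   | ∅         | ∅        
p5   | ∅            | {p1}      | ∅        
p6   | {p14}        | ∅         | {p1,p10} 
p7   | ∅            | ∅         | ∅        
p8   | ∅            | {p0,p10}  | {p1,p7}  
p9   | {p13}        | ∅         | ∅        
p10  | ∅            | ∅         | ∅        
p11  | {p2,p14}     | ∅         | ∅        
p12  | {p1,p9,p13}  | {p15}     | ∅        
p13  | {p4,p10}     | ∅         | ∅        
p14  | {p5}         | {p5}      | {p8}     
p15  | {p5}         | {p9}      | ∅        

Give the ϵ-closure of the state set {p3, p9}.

Start with {p3, p9}.
From p3 via ϵ: add p15.
From p9 via ϵ: add p13.
From p13 via ϵ: add p4, p10.
From p15 via ϵ: add p5.
From p4 via ϵ: add p2, p8.
No new states can be added; the closed set is {p2, p3, p4, p5, p8, p9, p10, p13, p15}.

{p2, p3, p4, p5, p8, p9, p10, p13, p15}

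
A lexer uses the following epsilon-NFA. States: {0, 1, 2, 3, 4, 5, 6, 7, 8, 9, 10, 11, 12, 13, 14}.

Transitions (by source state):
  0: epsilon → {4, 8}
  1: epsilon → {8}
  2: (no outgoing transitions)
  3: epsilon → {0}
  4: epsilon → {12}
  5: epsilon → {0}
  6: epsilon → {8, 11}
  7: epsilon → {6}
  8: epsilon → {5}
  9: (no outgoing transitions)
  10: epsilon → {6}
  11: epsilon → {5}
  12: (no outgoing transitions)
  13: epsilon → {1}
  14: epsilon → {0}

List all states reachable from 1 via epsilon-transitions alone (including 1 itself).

{0, 1, 4, 5, 8, 12}

Start with {1}.
From 1 via epsilon: add 8.
From 8 via epsilon: add 5.
From 5 via epsilon: add 0.
From 0 via epsilon: add 4.
From 4 via epsilon: add 12.
No new states can be added; the closed set is {0, 1, 4, 5, 8, 12}.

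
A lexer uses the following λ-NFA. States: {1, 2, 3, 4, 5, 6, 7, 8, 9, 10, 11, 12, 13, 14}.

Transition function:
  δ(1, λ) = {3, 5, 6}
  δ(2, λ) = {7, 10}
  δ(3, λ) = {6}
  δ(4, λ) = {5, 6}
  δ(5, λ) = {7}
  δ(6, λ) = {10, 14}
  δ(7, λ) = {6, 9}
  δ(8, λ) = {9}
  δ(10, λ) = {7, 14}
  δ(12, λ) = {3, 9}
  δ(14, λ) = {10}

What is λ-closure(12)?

Start with {12}.
From 12 via λ: add 3, 9.
From 3 via λ: add 6.
From 6 via λ: add 10, 14.
From 10 via λ: add 7.
No new states can be added; the closed set is {3, 6, 7, 9, 10, 12, 14}.

{3, 6, 7, 9, 10, 12, 14}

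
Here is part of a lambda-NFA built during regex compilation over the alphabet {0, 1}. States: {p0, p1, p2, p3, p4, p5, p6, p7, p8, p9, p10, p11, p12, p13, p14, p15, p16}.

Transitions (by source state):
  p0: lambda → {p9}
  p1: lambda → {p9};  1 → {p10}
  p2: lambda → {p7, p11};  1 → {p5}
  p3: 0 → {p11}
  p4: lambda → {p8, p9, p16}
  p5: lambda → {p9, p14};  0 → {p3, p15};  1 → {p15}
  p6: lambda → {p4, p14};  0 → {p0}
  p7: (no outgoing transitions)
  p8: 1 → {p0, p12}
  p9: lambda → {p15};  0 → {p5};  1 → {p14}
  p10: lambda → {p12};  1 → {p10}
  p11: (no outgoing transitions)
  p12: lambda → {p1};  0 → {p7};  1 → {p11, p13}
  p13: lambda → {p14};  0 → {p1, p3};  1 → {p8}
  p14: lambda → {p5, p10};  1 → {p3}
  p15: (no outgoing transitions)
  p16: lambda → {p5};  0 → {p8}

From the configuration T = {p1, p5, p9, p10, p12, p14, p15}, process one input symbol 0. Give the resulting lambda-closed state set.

{p1, p3, p5, p7, p9, p10, p12, p14, p15}

p5 on 0 → {p3, p15}.
p9 on 0 → {p5}.
p12 on 0 → {p7}.
No 0-transition from p1, p10, p14, p15.
Union after reading 0: {p3, p5, p7, p15}.
Now take the lambda-closure:
From p5 via lambda: add p9, p14.
From p14 via lambda: add p10.
From p10 via lambda: add p12.
From p12 via lambda: add p1.
No new states can be added; the closed set is {p1, p3, p5, p7, p9, p10, p12, p14, p15}.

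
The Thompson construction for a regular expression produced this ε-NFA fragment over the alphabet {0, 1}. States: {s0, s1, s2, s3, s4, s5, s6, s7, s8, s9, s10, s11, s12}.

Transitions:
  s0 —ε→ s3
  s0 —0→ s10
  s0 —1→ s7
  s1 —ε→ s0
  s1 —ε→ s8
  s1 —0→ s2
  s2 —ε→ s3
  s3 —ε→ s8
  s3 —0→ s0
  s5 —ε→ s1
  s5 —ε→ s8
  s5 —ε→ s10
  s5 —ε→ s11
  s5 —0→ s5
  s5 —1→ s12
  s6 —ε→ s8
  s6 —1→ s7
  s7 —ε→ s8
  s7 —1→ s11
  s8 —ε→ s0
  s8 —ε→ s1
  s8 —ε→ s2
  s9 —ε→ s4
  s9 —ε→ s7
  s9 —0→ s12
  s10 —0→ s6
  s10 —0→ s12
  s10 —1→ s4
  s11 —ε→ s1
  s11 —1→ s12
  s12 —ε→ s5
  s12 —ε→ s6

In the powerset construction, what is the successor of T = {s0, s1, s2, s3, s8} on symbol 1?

s0 on 1 → {s7}.
No 1-transition from s1, s2, s3, s8.
Union after reading 1: {s7}.
Now take the ε-closure:
From s7 via ε: add s8.
From s8 via ε: add s0, s1, s2.
From s0 via ε: add s3.
No new states can be added; the closed set is {s0, s1, s2, s3, s7, s8}.

{s0, s1, s2, s3, s7, s8}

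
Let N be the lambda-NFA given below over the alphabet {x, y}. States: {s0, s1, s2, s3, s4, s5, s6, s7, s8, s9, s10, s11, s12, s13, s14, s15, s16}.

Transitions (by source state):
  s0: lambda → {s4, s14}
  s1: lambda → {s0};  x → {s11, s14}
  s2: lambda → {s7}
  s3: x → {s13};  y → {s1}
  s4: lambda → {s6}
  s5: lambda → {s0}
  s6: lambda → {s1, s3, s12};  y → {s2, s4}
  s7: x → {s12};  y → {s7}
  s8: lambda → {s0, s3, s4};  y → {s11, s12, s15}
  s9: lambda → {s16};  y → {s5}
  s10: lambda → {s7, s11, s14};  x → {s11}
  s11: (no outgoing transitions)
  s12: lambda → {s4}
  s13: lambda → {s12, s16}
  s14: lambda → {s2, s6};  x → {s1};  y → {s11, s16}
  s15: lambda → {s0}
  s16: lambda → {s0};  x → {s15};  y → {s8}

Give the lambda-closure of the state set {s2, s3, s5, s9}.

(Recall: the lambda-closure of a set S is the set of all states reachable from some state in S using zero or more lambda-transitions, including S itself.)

Start with {s2, s3, s5, s9}.
From s2 via lambda: add s7.
From s5 via lambda: add s0.
From s9 via lambda: add s16.
From s0 via lambda: add s4, s14.
From s4 via lambda: add s6.
From s6 via lambda: add s1, s12.
No new states can be added; the closed set is {s0, s1, s2, s3, s4, s5, s6, s7, s9, s12, s14, s16}.

{s0, s1, s2, s3, s4, s5, s6, s7, s9, s12, s14, s16}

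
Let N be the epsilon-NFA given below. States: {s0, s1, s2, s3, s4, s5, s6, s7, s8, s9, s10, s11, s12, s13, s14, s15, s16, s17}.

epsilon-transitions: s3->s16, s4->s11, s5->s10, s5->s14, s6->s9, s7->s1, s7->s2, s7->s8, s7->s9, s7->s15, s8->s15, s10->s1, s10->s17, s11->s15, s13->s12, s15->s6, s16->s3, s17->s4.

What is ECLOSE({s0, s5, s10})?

{s0, s1, s4, s5, s6, s9, s10, s11, s14, s15, s17}

Start with {s0, s5, s10}.
From s5 via epsilon: add s14.
From s10 via epsilon: add s1, s17.
From s17 via epsilon: add s4.
From s4 via epsilon: add s11.
From s11 via epsilon: add s15.
From s15 via epsilon: add s6.
From s6 via epsilon: add s9.
No new states can be added; the closed set is {s0, s1, s4, s5, s6, s9, s10, s11, s14, s15, s17}.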